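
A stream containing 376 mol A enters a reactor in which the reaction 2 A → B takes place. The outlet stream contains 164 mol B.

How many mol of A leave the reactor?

For B: n = n₀ + 1ξ → 164 = 0 + 1ξ, giving ξ = 164 mol.
Outlet amounts (n = n₀ + ν ξ):
  A: 376 − 2(164) = 48
  B: 0 + 1(164) = 164

48 mol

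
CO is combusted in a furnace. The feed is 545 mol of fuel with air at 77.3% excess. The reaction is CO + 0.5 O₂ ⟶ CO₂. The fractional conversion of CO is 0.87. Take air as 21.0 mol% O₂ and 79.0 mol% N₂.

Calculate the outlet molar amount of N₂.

Stoichiometric O₂ = 0.5 × 545 = 272.5 mol; O₂ fed = 272.5 × 1.773 = 483.1 mol.
N₂ fed = 483.1 × 79/21 = 1818 mol.
Fuel reacted = 0.87 × 545 → ξ = 474.1 mol.
Outlet (n = n₀ + ν ξ):
  CO: 545 − 1(474.1) = 70.85
  O₂: 483.1 − 0.5(474.1) = 246.1
  N₂: 1818 (inert)
  CO₂: 0 + 1(474.1) = 474.1

1820 mol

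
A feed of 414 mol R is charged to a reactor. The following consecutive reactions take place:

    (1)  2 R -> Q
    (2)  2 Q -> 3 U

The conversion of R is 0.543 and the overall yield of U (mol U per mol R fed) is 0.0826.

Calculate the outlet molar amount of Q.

Conversion of R: R consumed = 2ξ₁ = 0.543 × 414 → ξ₁ = 112.4 mol.
Yield of U: 3ξ₂ / 414 = 0.0826 → ξ₂ = 11.4 mol.
Outlet amounts (n = n₀ + Σ ν·ξ):
  R: 414 − 2(112.4) = 189.2
  Q: 0 + 1(112.4) − 2(11.4) = 89.6
  U: 0 + 3(11.4) = 34.2

89.6 mol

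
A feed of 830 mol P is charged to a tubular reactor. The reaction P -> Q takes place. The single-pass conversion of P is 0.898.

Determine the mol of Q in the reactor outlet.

745 mol

P reacted = 0.898 × 830 = 745.3 mol; ν_P = −1, so ξ = 745.3/1 = 745.3 mol.
Outlet amounts (n = n₀ + ν ξ):
  P: 830 − 1(745.3) = 84.66
  Q: 0 + 1(745.3) = 745.3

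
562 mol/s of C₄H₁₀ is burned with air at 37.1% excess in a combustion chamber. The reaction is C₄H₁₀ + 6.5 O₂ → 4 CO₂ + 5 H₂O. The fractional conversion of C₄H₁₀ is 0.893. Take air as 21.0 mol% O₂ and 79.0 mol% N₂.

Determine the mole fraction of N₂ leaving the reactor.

0.749

Stoichiometric O₂ = 6.5 × 562 = 3653 mol/s; O₂ fed = 3653 × 1.371 = 5008 mol/s.
N₂ fed = 5008 × 79/21 = 18840 mol/s.
Fuel reacted = 0.893 × 562 → ξ = 501.9 mol/s.
Outlet (n = n₀ + ν ξ):
  C₄H₁₀: 562 − 1(501.9) = 60.13
  O₂: 5008 − 6.5(501.9) = 1746
  N₂: 18840 (inert)
  CO₂: 0 + 4(501.9) = 2007
  H₂O: 0 + 5(501.9) = 2509
Total out = 25160 mol/s; y_N₂ = 18840 / 25160 = 0.7487.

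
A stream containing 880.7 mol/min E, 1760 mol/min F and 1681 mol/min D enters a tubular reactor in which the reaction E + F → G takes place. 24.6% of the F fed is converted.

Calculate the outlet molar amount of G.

433 mol/min

F reacted = 0.246 × 1760 = 433 mol/min; ν_F = −1, so ξ = 433/1 = 433 mol/min.
Outlet amounts (n = n₀ + ν ξ):
  E: 880.7 − 1(433) = 447.7
  F: 1760 − 1(433) = 1327
  G: 0 + 1(433) = 433
  D: 1681 (inert)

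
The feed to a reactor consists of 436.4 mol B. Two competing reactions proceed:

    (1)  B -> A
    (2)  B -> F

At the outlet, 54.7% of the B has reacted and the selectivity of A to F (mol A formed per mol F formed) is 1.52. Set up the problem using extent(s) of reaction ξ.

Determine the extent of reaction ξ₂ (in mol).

ξ₂ = 94.7 mol

Conversion of B: B consumed = 0.547 × 436.4 = 238.7 mol = 1ξ₁ + 1ξ₂.
Selectivity: 1ξ₁ / (1ξ₂) = 1.52 → ξ₁ = 1.52 ξ₂.
Substitute: (1·1.52 + 1) ξ₂ = 238.7 → ξ₂ = 94.73 mol, ξ₁ = 144 mol.
Outlet amounts (n = n₀ + Σ ν·ξ):
  B: 436.4 − 1(144) − 1(94.73) = 197.7
  A: 0 + 1(144) = 144
  F: 0 + 1(94.73) = 94.73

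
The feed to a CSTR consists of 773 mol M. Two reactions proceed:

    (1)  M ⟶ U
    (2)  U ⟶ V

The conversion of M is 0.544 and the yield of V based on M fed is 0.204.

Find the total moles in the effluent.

Conversion of M: M consumed = 1ξ₁ = 0.544 × 773 → ξ₁ = 420.5 mol.
Yield of V: 1ξ₂ / 773 = 0.204 → ξ₂ = 157.7 mol.
Outlet amounts (n = n₀ + Σ ν·ξ):
  M: 773 − 1(420.5) = 352.5
  U: 0 + 1(420.5) − 1(157.7) = 262.8
  V: 0 + 1(157.7) = 157.7
Total out = 352.5 + 262.8 + 157.7 = 773 mol.

773 mol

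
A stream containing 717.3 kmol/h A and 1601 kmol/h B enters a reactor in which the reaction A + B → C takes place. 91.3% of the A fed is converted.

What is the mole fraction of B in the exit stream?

A reacted = 0.913 × 717.3 = 654.9 kmol/h; ν_A = −1, so ξ = 654.9/1 = 654.9 kmol/h.
Outlet amounts (n = n₀ + ν ξ):
  A: 717.3 − 1(654.9) = 62.41
  B: 1601 − 1(654.9) = 946.1
  C: 0 + 1(654.9) = 654.9
Total out = 1663 kmol/h; y_B = 946.1 / 1663 = 0.5688.

0.569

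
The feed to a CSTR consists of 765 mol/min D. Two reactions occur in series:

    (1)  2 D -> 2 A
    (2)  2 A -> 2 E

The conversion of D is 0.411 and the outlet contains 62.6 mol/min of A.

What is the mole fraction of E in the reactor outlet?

0.329

Conversion of D: D consumed = 2ξ₁ = 0.411 × 765 → ξ₁ = 157.2 mol/min.
A balance: n_A = 0 + 2ξ₁ − 2ξ₂ = 62.6 → ξ₂ = (2·157.2 − 62.6)/2 = 125.9 mol/min.
Outlet amounts (n = n₀ + Σ ν·ξ):
  D: 765 − 2(157.2) = 450.6
  A: 0 + 2(157.2) − 2(125.9) = 62.6
  E: 0 + 2(125.9) = 251.8
Total out = 765 mol/min; y_E = 251.8 / 765 = 0.3292.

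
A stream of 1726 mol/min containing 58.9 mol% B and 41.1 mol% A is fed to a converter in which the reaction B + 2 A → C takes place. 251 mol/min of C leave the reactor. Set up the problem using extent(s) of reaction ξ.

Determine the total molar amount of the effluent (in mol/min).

1220 mol/min

For C: n = n₀ + 1ξ → 251 = 0 + 1ξ, giving ξ = 251 mol/min.
Outlet amounts (n = n₀ + ν ξ):
  B: 1017 − 1(251) = 765.6
  A: 709.4 − 2(251) = 207.4
  C: 0 + 1(251) = 251
Total out = 765.6 + 207.4 + 251 = 1224 mol/min.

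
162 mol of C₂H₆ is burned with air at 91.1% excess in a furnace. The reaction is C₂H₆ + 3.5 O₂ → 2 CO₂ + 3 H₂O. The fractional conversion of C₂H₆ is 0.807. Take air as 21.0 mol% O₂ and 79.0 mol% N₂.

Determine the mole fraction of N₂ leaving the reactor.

Stoichiometric O₂ = 3.5 × 162 = 567 mol; O₂ fed = 567 × 1.911 = 1084 mol.
N₂ fed = 1084 × 79/21 = 4076 mol.
Fuel reacted = 0.807 × 162 → ξ = 130.7 mol.
Outlet (n = n₀ + ν ξ):
  C₂H₆: 162 − 1(130.7) = 31.27
  O₂: 1084 − 3.5(130.7) = 626
  N₂: 4076 (inert)
  CO₂: 0 + 2(130.7) = 261.5
  H₂O: 0 + 3(130.7) = 392.2
Total out = 5387 mol; y_N₂ = 4076 / 5387 = 0.7567.

0.757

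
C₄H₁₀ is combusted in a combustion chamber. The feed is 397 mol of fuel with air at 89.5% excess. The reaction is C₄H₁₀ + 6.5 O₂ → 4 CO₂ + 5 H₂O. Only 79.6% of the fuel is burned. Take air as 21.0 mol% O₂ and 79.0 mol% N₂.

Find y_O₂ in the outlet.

0.117

Stoichiometric O₂ = 6.5 × 397 = 2580 mol; O₂ fed = 2580 × 1.895 = 4890 mol.
N₂ fed = 4890 × 79/21 = 18400 mol.
Fuel reacted = 0.796 × 397 → ξ = 316 mol.
Outlet (n = n₀ + ν ξ):
  C₄H₁₀: 397 − 1(316) = 80.99
  O₂: 4890 − 6.5(316) = 2836
  N₂: 18400 (inert)
  CO₂: 0 + 4(316) = 1264
  H₂O: 0 + 5(316) = 1580
Total out = 24160 mol; y_O₂ = 2836 / 24160 = 0.1174.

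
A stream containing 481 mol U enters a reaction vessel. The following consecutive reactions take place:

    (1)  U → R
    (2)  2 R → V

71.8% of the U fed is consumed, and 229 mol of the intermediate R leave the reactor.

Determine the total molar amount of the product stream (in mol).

Conversion of U: U consumed = 1ξ₁ = 0.718 × 481 → ξ₁ = 345.4 mol.
R balance: n_R = 0 + 1ξ₁ − 2ξ₂ = 229 → ξ₂ = (1·345.4 − 229)/2 = 58.18 mol.
Outlet amounts (n = n₀ + Σ ν·ξ):
  U: 481 − 1(345.4) = 135.6
  R: 0 + 1(345.4) − 2(58.18) = 229
  V: 0 + 1(58.18) = 58.18
Total out = 135.6 + 229 + 58.18 = 422.8 mol.

423 mol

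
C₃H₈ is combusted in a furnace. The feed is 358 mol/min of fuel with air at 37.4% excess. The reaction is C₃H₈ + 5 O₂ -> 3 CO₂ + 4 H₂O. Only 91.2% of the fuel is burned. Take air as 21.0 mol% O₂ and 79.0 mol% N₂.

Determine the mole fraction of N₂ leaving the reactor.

0.746

Stoichiometric O₂ = 5 × 358 = 1790 mol/min; O₂ fed = 1790 × 1.374 = 2459 mol/min.
N₂ fed = 2459 × 79/21 = 9252 mol/min.
Fuel reacted = 0.912 × 358 → ξ = 326.5 mol/min.
Outlet (n = n₀ + ν ξ):
  C₃H₈: 358 − 1(326.5) = 31.5
  O₂: 2459 − 5(326.5) = 827
  N₂: 9252 (inert)
  CO₂: 0 + 3(326.5) = 979.5
  H₂O: 0 + 4(326.5) = 1306
Total out = 12400 mol/min; y_N₂ = 9252 / 12400 = 0.7464.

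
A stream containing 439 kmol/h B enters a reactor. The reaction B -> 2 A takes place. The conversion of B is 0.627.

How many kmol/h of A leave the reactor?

B reacted = 0.627 × 439 = 275.3 kmol/h; ν_B = −1, so ξ = 275.3/1 = 275.3 kmol/h.
Outlet amounts (n = n₀ + ν ξ):
  B: 439 − 1(275.3) = 163.7
  A: 0 + 2(275.3) = 550.5

551 kmol/h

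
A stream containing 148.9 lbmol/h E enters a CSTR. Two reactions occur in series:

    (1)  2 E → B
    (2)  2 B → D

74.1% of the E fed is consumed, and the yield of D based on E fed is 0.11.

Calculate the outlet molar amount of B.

22.4 lbmol/h

Conversion of E: E consumed = 2ξ₁ = 0.741 × 148.9 → ξ₁ = 55.17 lbmol/h.
Yield of D: 1ξ₂ / 148.9 = 0.11 → ξ₂ = 16.38 lbmol/h.
Outlet amounts (n = n₀ + Σ ν·ξ):
  E: 148.9 − 2(55.17) = 38.57
  B: 0 + 1(55.17) − 2(16.38) = 22.41
  D: 0 + 1(16.38) = 16.38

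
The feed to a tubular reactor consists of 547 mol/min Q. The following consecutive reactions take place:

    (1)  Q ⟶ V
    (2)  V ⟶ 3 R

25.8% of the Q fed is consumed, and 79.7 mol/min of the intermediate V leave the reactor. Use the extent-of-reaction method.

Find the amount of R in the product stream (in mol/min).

184 mol/min

Conversion of Q: Q consumed = 1ξ₁ = 0.258 × 547 → ξ₁ = 141.1 mol/min.
V balance: n_V = 0 + 1ξ₁ − 1ξ₂ = 79.7 → ξ₂ = (1·141.1 − 79.7)/1 = 61.43 mol/min.
Outlet amounts (n = n₀ + Σ ν·ξ):
  Q: 547 − 1(141.1) = 405.9
  V: 0 + 1(141.1) − 1(61.43) = 79.7
  R: 0 + 3(61.43) = 184.3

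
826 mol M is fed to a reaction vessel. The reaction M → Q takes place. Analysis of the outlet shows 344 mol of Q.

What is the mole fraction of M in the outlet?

0.584

For Q: n = n₀ + 1ξ → 344 = 0 + 1ξ, giving ξ = 344 mol.
Outlet amounts (n = n₀ + ν ξ):
  M: 826 − 1(344) = 482
  Q: 0 + 1(344) = 344
Total out = 826 mol; y_M = 482 / 826 = 0.5835.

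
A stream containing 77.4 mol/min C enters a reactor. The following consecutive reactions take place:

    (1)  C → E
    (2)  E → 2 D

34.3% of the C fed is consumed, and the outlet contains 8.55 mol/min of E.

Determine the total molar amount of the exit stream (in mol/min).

95.4 mol/min

Conversion of C: C consumed = 1ξ₁ = 0.343 × 77.4 → ξ₁ = 26.55 mol/min.
E balance: n_E = 0 + 1ξ₁ − 1ξ₂ = 8.55 → ξ₂ = (1·26.55 − 8.55)/1 = 18 mol/min.
Outlet amounts (n = n₀ + Σ ν·ξ):
  C: 77.4 − 1(26.55) = 50.85
  E: 0 + 1(26.55) − 1(18) = 8.55
  D: 0 + 2(18) = 36
Total out = 50.85 + 8.55 + 36 = 95.4 mol/min.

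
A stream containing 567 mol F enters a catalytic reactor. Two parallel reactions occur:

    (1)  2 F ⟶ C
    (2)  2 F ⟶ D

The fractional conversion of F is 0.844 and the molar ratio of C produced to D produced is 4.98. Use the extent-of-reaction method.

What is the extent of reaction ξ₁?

Conversion of F: F consumed = 0.844 × 567 = 478.5 mol = 2ξ₁ + 2ξ₂.
Selectivity: 1ξ₁ / (1ξ₂) = 4.98 → ξ₁ = 4.98 ξ₂.
Substitute: (2·4.98 + 2) ξ₂ = 478.5 → ξ₂ = 40.01 mol, ξ₁ = 199.3 mol.
Outlet amounts (n = n₀ + Σ ν·ξ):
  F: 567 − 2(199.3) − 2(40.01) = 88.45
  C: 0 + 1(199.3) = 199.3
  D: 0 + 1(40.01) = 40.01

ξ₁ = 199 mol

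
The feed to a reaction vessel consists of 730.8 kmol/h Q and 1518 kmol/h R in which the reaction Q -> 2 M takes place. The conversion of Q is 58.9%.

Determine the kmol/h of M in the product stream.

861 kmol/h

Q reacted = 0.589 × 730.8 = 430.4 kmol/h; ν_Q = −1, so ξ = 430.4/1 = 430.4 kmol/h.
Outlet amounts (n = n₀ + ν ξ):
  Q: 730.8 − 1(430.4) = 300.4
  M: 0 + 2(430.4) = 860.9
  R: 1518 (inert)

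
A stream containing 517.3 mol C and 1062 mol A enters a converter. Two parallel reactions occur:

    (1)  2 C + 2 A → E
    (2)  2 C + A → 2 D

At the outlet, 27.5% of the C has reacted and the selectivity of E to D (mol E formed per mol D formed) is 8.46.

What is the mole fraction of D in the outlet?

0.00578

Conversion of C: C consumed = 0.275 × 517.3 = 142.3 mol = 2ξ₁ + 2ξ₂.
Selectivity: 1ξ₁ / (2ξ₂) = 8.46 → ξ₁ = 16.92 ξ₂.
Substitute: (2·16.92 + 2) ξ₂ = 142.3 → ξ₂ = 3.969 mol, ξ₁ = 67.16 mol.
Outlet amounts (n = n₀ + Σ ν·ξ):
  C: 517.3 − 2(67.16) − 2(3.969) = 375
  A: 1062 − 2(67.16) − 1(3.969) = 923.7
  E: 0 + 1(67.16) = 67.16
  D: 0 + 2(3.969) = 7.938
Total out = 1374 mol; y_D = 7.938 / 1374 = 0.005778.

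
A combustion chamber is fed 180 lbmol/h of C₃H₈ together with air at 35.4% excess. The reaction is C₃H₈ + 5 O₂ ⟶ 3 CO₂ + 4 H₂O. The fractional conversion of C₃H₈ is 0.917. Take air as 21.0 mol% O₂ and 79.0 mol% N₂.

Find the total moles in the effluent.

Stoichiometric O₂ = 5 × 180 = 900 lbmol/h; O₂ fed = 900 × 1.354 = 1219 lbmol/h.
N₂ fed = 1219 × 79/21 = 4584 lbmol/h.
Fuel reacted = 0.917 × 180 → ξ = 165.1 lbmol/h.
Outlet (n = n₀ + ν ξ):
  C₃H₈: 180 − 1(165.1) = 14.94
  O₂: 1219 − 5(165.1) = 393.3
  N₂: 4584 (inert)
  CO₂: 0 + 3(165.1) = 495.2
  H₂O: 0 + 4(165.1) = 660.2
Total out = 14.94 + 393.3 + 4584 + 495.2 + 660.2 = 6148 lbmol/h.

6150 lbmol/h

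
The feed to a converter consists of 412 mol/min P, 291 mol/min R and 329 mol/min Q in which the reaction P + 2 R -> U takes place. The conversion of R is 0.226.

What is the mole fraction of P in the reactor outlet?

0.392

R reacted = 0.226 × 291 = 65.77 mol/min; ν_R = −2, so ξ = 65.77/2 = 32.88 mol/min.
Outlet amounts (n = n₀ + ν ξ):
  P: 412 − 1(32.88) = 379.1
  R: 291 − 2(32.88) = 225.2
  U: 0 + 1(32.88) = 32.88
  Q: 329 (inert)
Total out = 966.2 mol/min; y_P = 379.1 / 966.2 = 0.3924.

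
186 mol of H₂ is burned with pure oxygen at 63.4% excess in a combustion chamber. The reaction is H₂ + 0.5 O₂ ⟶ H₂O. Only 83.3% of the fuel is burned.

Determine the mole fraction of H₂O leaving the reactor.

Stoichiometric O₂ = 0.5 × 186 = 93 mol; O₂ fed = 93 × 1.634 = 152 mol.
Fuel reacted = 0.833 × 186 → ξ = 154.9 mol.
Outlet (n = n₀ + ν ξ):
  H₂: 186 − 1(154.9) = 31.06
  O₂: 152 − 0.5(154.9) = 74.49
  H₂O: 0 + 1(154.9) = 154.9
Total out = 260.5 mol; y_H₂O = 154.9 / 260.5 = 0.5948.

0.595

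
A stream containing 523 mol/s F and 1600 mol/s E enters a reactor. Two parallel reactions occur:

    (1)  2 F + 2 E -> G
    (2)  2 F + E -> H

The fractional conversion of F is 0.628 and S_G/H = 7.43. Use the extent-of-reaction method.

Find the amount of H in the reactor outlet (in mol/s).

19.5 mol/s

Conversion of F: F consumed = 0.628 × 523 = 328.4 mol/s = 2ξ₁ + 2ξ₂.
Selectivity: 1ξ₁ / (1ξ₂) = 7.43 → ξ₁ = 7.43 ξ₂.
Substitute: (2·7.43 + 2) ξ₂ = 328.4 → ξ₂ = 19.48 mol/s, ξ₁ = 144.7 mol/s.
Outlet amounts (n = n₀ + Σ ν·ξ):
  F: 523 − 2(144.7) − 2(19.48) = 194.6
  E: 1600 − 2(144.7) − 1(19.48) = 1291
  G: 0 + 1(144.7) = 144.7
  H: 0 + 1(19.48) = 19.48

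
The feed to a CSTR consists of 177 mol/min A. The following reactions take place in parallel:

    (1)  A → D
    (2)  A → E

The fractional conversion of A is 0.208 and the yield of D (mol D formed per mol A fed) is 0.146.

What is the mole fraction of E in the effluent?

Yield of D: 1ξ₁ / 177 = 0.146 → ξ₁ = 25.84 mol/min.
Conversion of A: 1ξ₁ + 1ξ₂ = 0.208 × 177 = 36.82 → ξ₂ = 10.97 mol/min.
Outlet amounts (n = n₀ + Σ ν·ξ):
  A: 177 − 1(25.84) − 1(10.97) = 140.2
  D: 0 + 1(25.84) = 25.84
  E: 0 + 1(10.97) = 10.97
Total out = 177 mol/min; y_E = 10.97 / 177 = 0.062.

0.062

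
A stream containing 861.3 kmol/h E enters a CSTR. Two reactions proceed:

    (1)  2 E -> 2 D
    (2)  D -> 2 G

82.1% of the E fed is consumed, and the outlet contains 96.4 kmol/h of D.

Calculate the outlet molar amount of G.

Conversion of E: E consumed = 2ξ₁ = 0.821 × 861.3 → ξ₁ = 353.6 kmol/h.
D balance: n_D = 0 + 2ξ₁ − 1ξ₂ = 96.4 → ξ₂ = (2·353.6 − 96.4)/1 = 610.7 kmol/h.
Outlet amounts (n = n₀ + Σ ν·ξ):
  E: 861.3 − 2(353.6) = 154.2
  D: 0 + 2(353.6) − 1(610.7) = 96.4
  G: 0 + 2(610.7) = 1221

1220 kmol/h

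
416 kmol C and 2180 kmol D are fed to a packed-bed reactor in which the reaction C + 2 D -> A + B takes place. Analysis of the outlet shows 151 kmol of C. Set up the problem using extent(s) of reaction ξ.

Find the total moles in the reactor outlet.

2330 kmol

For C: n = n₀ − 1ξ → 151 = 416 − 1ξ, giving ξ = 265 kmol.
Outlet amounts (n = n₀ + ν ξ):
  C: 416 − 1(265) = 151
  D: 2180 − 2(265) = 1650
  A: 0 + 1(265) = 265
  B: 0 + 1(265) = 265
Total out = 151 + 1650 + 265 + 265 = 2331 kmol.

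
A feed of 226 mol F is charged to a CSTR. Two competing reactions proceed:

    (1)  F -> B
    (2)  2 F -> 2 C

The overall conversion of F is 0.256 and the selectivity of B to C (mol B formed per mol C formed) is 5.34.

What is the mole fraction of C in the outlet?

Conversion of F: F consumed = 0.256 × 226 = 57.86 mol = 1ξ₁ + 2ξ₂.
Selectivity: 1ξ₁ / (2ξ₂) = 5.34 → ξ₁ = 10.68 ξ₂.
Substitute: (1·10.68 + 2) ξ₂ = 57.86 → ξ₂ = 4.563 mol, ξ₁ = 48.73 mol.
Outlet amounts (n = n₀ + Σ ν·ξ):
  F: 226 − 1(48.73) − 2(4.563) = 168.1
  B: 0 + 1(48.73) = 48.73
  C: 0 + 2(4.563) = 9.126
Total out = 226 mol; y_C = 9.126 / 226 = 0.04038.

0.0404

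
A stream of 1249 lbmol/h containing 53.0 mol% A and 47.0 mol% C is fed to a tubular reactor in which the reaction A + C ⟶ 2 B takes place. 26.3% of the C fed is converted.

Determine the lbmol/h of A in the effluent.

508 lbmol/h

C reacted = 0.263 × 587 = 154.4 lbmol/h; ν_C = −1, so ξ = 154.4/1 = 154.4 lbmol/h.
Outlet amounts (n = n₀ + ν ξ):
  A: 662 − 1(154.4) = 507.6
  C: 587 − 1(154.4) = 432.6
  B: 0 + 2(154.4) = 308.8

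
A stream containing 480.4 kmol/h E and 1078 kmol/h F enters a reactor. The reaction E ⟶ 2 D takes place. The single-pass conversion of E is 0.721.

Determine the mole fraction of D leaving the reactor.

E reacted = 0.721 × 480.4 = 346.4 kmol/h; ν_E = −1, so ξ = 346.4/1 = 346.4 kmol/h.
Outlet amounts (n = n₀ + ν ξ):
  E: 480.4 − 1(346.4) = 134
  D: 0 + 2(346.4) = 692.7
  F: 1078 (inert)
Total out = 1905 kmol/h; y_D = 692.7 / 1905 = 0.3637.

0.364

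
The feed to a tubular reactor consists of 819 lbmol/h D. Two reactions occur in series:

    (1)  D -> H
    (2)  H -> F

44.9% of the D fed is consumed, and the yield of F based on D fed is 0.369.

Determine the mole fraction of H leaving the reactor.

Conversion of D: D consumed = 1ξ₁ = 0.449 × 819 → ξ₁ = 367.7 lbmol/h.
Yield of F: 1ξ₂ / 819 = 0.369 → ξ₂ = 302.2 lbmol/h.
Outlet amounts (n = n₀ + Σ ν·ξ):
  D: 819 − 1(367.7) = 451.3
  H: 0 + 1(367.7) − 1(302.2) = 65.52
  F: 0 + 1(302.2) = 302.2
Total out = 819 lbmol/h; y_H = 65.52 / 819 = 0.08.

0.08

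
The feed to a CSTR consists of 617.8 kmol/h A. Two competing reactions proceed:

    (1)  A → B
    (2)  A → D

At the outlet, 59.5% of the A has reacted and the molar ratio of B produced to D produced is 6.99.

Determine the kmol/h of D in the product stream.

Conversion of A: A consumed = 0.595 × 617.8 = 367.6 kmol/h = 1ξ₁ + 1ξ₂.
Selectivity: 1ξ₁ / (1ξ₂) = 6.99 → ξ₁ = 6.99 ξ₂.
Substitute: (1·6.99 + 1) ξ₂ = 367.6 → ξ₂ = 46.01 kmol/h, ξ₁ = 321.6 kmol/h.
Outlet amounts (n = n₀ + Σ ν·ξ):
  A: 617.8 − 1(321.6) − 1(46.01) = 250.2
  B: 0 + 1(321.6) = 321.6
  D: 0 + 1(46.01) = 46.01

46 kmol/h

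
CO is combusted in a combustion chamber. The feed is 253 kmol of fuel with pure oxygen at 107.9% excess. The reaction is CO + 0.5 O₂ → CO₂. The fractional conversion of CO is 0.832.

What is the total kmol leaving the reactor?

Stoichiometric O₂ = 0.5 × 253 = 126.5 kmol; O₂ fed = 126.5 × 2.079 = 263 kmol.
Fuel reacted = 0.832 × 253 → ξ = 210.5 kmol.
Outlet (n = n₀ + ν ξ):
  CO: 253 − 1(210.5) = 42.5
  O₂: 263 − 0.5(210.5) = 157.7
  CO₂: 0 + 1(210.5) = 210.5
Total out = 42.5 + 157.7 + 210.5 = 410.7 kmol.

411 kmol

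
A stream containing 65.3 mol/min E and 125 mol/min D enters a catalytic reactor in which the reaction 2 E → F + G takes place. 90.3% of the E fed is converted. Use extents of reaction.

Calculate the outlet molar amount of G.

E reacted = 0.903 × 65.3 = 58.97 mol/min; ν_E = −2, so ξ = 58.97/2 = 29.48 mol/min.
Outlet amounts (n = n₀ + ν ξ):
  E: 65.3 − 2(29.48) = 6.334
  F: 0 + 1(29.48) = 29.48
  G: 0 + 1(29.48) = 29.48
  D: 125 (inert)

29.5 mol/min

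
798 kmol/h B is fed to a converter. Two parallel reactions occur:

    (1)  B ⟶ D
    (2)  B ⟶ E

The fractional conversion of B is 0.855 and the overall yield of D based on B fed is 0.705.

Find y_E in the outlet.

0.15

Yield of D: 1ξ₁ / 798 = 0.705 → ξ₁ = 562.6 kmol/h.
Conversion of B: 1ξ₁ + 1ξ₂ = 0.855 × 798 = 682.3 → ξ₂ = 119.7 kmol/h.
Outlet amounts (n = n₀ + Σ ν·ξ):
  B: 798 − 1(562.6) − 1(119.7) = 115.7
  D: 0 + 1(562.6) = 562.6
  E: 0 + 1(119.7) = 119.7
Total out = 798 kmol/h; y_E = 119.7 / 798 = 0.15.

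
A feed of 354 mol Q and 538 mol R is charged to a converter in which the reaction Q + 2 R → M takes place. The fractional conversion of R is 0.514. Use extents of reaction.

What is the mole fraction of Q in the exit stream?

0.351

R reacted = 0.514 × 538 = 276.5 mol; ν_R = −2, so ξ = 276.5/2 = 138.3 mol.
Outlet amounts (n = n₀ + ν ξ):
  Q: 354 − 1(138.3) = 215.7
  R: 538 − 2(138.3) = 261.5
  M: 0 + 1(138.3) = 138.3
Total out = 615.5 mol; y_Q = 215.7 / 615.5 = 0.3505.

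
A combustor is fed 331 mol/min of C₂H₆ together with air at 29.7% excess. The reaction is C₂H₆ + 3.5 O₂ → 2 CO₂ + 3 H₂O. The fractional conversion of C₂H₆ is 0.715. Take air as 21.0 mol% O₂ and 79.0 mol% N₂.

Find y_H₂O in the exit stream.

Stoichiometric O₂ = 3.5 × 331 = 1158 mol/min; O₂ fed = 1158 × 1.297 = 1503 mol/min.
N₂ fed = 1503 × 79/21 = 5653 mol/min.
Fuel reacted = 0.715 × 331 → ξ = 236.7 mol/min.
Outlet (n = n₀ + ν ξ):
  C₂H₆: 331 − 1(236.7) = 94.34
  O₂: 1503 − 3.5(236.7) = 674.2
  N₂: 5653 (inert)
  CO₂: 0 + 2(236.7) = 473.3
  H₂O: 0 + 3(236.7) = 710
Total out = 7604 mol/min; y_H₂O = 710 / 7604 = 0.09337.

0.0934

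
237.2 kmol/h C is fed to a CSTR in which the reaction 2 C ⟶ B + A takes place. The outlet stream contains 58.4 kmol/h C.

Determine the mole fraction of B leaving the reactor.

For C: n = n₀ − 2ξ → 58.4 = 237.2 − 2ξ, giving ξ = 89.4 kmol/h.
Outlet amounts (n = n₀ + ν ξ):
  C: 237.2 − 2(89.4) = 58.4
  B: 0 + 1(89.4) = 89.4
  A: 0 + 1(89.4) = 89.4
Total out = 237.2 kmol/h; y_B = 89.4 / 237.2 = 0.3769.

0.377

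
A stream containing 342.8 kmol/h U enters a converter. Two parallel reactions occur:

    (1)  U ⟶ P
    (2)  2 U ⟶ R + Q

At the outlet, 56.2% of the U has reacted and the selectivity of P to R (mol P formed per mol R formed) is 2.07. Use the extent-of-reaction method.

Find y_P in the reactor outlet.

Conversion of U: U consumed = 0.562 × 342.8 = 192.7 kmol/h = 1ξ₁ + 2ξ₂.
Selectivity: 1ξ₁ / (1ξ₂) = 2.07 → ξ₁ = 2.07 ξ₂.
Substitute: (1·2.07 + 2) ξ₂ = 192.7 → ξ₂ = 47.34 kmol/h, ξ₁ = 97.98 kmol/h.
Outlet amounts (n = n₀ + Σ ν·ξ):
  U: 342.8 − 1(97.98) − 2(47.34) = 150.1
  P: 0 + 1(97.98) = 97.98
  R: 0 + 1(47.34) = 47.34
  Q: 0 + 1(47.34) = 47.34
Total out = 342.8 kmol/h; y_P = 97.98 / 342.8 = 0.2858.

0.286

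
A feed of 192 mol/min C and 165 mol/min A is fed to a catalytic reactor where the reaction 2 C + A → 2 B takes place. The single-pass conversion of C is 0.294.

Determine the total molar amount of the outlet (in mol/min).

329 mol/min

C reacted = 0.294 × 192 = 56.45 mol/min; ν_C = −2, so ξ = 56.45/2 = 28.22 mol/min.
Outlet amounts (n = n₀ + ν ξ):
  C: 192 − 2(28.22) = 135.6
  A: 165 − 1(28.22) = 136.8
  B: 0 + 2(28.22) = 56.45
Total out = 135.6 + 136.8 + 56.45 = 328.8 mol/min.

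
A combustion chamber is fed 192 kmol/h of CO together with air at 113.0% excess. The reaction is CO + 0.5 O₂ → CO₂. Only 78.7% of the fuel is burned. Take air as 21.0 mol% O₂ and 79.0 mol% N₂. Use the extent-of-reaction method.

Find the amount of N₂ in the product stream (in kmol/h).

769 kmol/h

Stoichiometric O₂ = 0.5 × 192 = 96 kmol/h; O₂ fed = 96 × 2.130 = 204.5 kmol/h.
N₂ fed = 204.5 × 79/21 = 769.2 kmol/h.
Fuel reacted = 0.787 × 192 → ξ = 151.1 kmol/h.
Outlet (n = n₀ + ν ξ):
  CO: 192 − 1(151.1) = 40.9
  O₂: 204.5 − 0.5(151.1) = 128.9
  N₂: 769.2 (inert)
  CO₂: 0 + 1(151.1) = 151.1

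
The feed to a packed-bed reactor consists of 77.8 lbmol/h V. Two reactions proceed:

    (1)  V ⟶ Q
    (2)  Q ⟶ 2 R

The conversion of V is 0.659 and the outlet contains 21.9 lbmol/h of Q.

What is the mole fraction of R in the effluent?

Conversion of V: V consumed = 1ξ₁ = 0.659 × 77.8 → ξ₁ = 51.27 lbmol/h.
Q balance: n_Q = 0 + 1ξ₁ − 1ξ₂ = 21.9 → ξ₂ = (1·51.27 − 21.9)/1 = 29.37 lbmol/h.
Outlet amounts (n = n₀ + Σ ν·ξ):
  V: 77.8 − 1(51.27) = 26.53
  Q: 0 + 1(51.27) − 1(29.37) = 21.9
  R: 0 + 2(29.37) = 58.74
Total out = 107.2 lbmol/h; y_R = 58.74 / 107.2 = 0.5481.

0.548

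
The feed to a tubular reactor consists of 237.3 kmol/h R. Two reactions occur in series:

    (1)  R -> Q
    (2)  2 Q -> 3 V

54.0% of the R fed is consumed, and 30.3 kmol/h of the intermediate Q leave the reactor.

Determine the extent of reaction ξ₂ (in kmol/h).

ξ₂ = 48.9 kmol/h

Conversion of R: R consumed = 1ξ₁ = 0.54 × 237.3 → ξ₁ = 128.1 kmol/h.
Q balance: n_Q = 0 + 1ξ₁ − 2ξ₂ = 30.3 → ξ₂ = (1·128.1 − 30.3)/2 = 48.92 kmol/h.
Outlet amounts (n = n₀ + Σ ν·ξ):
  R: 237.3 − 1(128.1) = 109.2
  Q: 0 + 1(128.1) − 2(48.92) = 30.3
  V: 0 + 3(48.92) = 146.8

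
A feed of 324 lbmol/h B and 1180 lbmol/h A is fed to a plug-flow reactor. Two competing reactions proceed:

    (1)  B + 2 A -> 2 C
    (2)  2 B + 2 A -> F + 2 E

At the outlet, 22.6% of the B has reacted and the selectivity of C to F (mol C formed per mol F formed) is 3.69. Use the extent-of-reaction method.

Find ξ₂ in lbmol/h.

Conversion of B: B consumed = 0.226 × 324 = 73.22 lbmol/h = 1ξ₁ + 2ξ₂.
Selectivity: 2ξ₁ / (1ξ₂) = 3.69 → ξ₁ = 1.845 ξ₂.
Substitute: (1·1.845 + 2) ξ₂ = 73.22 → ξ₂ = 19.04 lbmol/h, ξ₁ = 35.14 lbmol/h.
Outlet amounts (n = n₀ + Σ ν·ξ):
  B: 324 − 1(35.14) − 2(19.04) = 250.8
  A: 1180 − 2(35.14) − 2(19.04) = 1072
  C: 0 + 2(35.14) = 70.27
  F: 0 + 1(19.04) = 19.04
  E: 0 + 2(19.04) = 38.09

ξ₂ = 19 lbmol/h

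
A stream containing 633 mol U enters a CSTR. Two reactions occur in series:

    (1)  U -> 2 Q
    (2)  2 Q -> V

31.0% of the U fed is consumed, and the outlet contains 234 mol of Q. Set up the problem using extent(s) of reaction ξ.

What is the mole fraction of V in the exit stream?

0.106

Conversion of U: U consumed = 1ξ₁ = 0.31 × 633 → ξ₁ = 196.2 mol.
Q balance: n_Q = 0 + 2ξ₁ − 2ξ₂ = 234 → ξ₂ = (2·196.2 − 234)/2 = 79.23 mol.
Outlet amounts (n = n₀ + Σ ν·ξ):
  U: 633 − 1(196.2) = 436.8
  Q: 0 + 2(196.2) − 2(79.23) = 234
  V: 0 + 1(79.23) = 79.23
Total out = 750 mol; y_V = 79.23 / 750 = 0.1056.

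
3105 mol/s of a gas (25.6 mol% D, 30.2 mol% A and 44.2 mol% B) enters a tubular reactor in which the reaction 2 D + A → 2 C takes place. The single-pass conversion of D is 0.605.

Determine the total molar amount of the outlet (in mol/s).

D reacted = 0.605 × 794.9 = 480.9 mol/s; ν_D = −2, so ξ = 480.9/2 = 240.5 mol/s.
Outlet amounts (n = n₀ + ν ξ):
  D: 794.9 − 2(240.5) = 314
  A: 937.7 − 1(240.5) = 697.3
  C: 0 + 2(240.5) = 480.9
  B: 1372 (inert)
Total out = 314 + 697.3 + 480.9 + 1372 = 2865 mol/s.

2860 mol/s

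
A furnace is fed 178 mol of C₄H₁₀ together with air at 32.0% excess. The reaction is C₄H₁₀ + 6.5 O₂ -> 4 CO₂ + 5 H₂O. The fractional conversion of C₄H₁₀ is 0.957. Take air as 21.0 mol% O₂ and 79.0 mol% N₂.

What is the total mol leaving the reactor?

7710 mol

Stoichiometric O₂ = 6.5 × 178 = 1157 mol; O₂ fed = 1157 × 1.320 = 1527 mol.
N₂ fed = 1527 × 79/21 = 5745 mol.
Fuel reacted = 0.957 × 178 → ξ = 170.3 mol.
Outlet (n = n₀ + ν ξ):
  C₄H₁₀: 178 − 1(170.3) = 7.654
  O₂: 1527 − 6.5(170.3) = 420
  N₂: 5745 (inert)
  CO₂: 0 + 4(170.3) = 681.4
  H₂O: 0 + 5(170.3) = 851.7
Total out = 7.654 + 420 + 5745 + 681.4 + 851.7 = 7706 mol.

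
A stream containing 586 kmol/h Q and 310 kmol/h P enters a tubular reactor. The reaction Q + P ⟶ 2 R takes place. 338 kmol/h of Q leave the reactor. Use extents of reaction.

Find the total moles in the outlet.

896 kmol/h

For Q: n = n₀ − 1ξ → 338 = 586 − 1ξ, giving ξ = 248 kmol/h.
Outlet amounts (n = n₀ + ν ξ):
  Q: 586 − 1(248) = 338
  P: 310 − 1(248) = 62
  R: 0 + 2(248) = 496
Total out = 338 + 62 + 496 = 896 kmol/h.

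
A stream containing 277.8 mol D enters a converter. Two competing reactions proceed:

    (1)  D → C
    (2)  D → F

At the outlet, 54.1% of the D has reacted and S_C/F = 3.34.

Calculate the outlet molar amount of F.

34.6 mol

Conversion of D: D consumed = 0.541 × 277.8 = 150.3 mol = 1ξ₁ + 1ξ₂.
Selectivity: 1ξ₁ / (1ξ₂) = 3.34 → ξ₁ = 3.34 ξ₂.
Substitute: (1·3.34 + 1) ξ₂ = 150.3 → ξ₂ = 34.63 mol, ξ₁ = 115.7 mol.
Outlet amounts (n = n₀ + Σ ν·ξ):
  D: 277.8 − 1(115.7) − 1(34.63) = 127.5
  C: 0 + 1(115.7) = 115.7
  F: 0 + 1(34.63) = 34.63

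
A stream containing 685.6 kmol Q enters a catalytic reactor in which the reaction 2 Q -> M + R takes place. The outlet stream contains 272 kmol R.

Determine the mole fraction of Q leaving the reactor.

0.207

For R: n = n₀ + 1ξ → 272 = 0 + 1ξ, giving ξ = 272 kmol.
Outlet amounts (n = n₀ + ν ξ):
  Q: 685.6 − 2(272) = 141.6
  M: 0 + 1(272) = 272
  R: 0 + 1(272) = 272
Total out = 685.6 kmol; y_Q = 141.6 / 685.6 = 0.2065.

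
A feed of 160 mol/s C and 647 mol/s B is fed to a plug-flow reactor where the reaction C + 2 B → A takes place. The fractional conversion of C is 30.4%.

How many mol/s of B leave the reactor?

C reacted = 0.304 × 160 = 48.64 mol/s; ν_C = −1, so ξ = 48.64/1 = 48.64 mol/s.
Outlet amounts (n = n₀ + ν ξ):
  C: 160 − 1(48.64) = 111.4
  B: 647 − 2(48.64) = 549.7
  A: 0 + 1(48.64) = 48.64

550 mol/s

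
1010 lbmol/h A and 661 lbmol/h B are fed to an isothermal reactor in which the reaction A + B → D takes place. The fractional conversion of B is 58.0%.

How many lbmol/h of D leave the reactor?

B reacted = 0.58 × 661 = 383.4 lbmol/h; ν_B = −1, so ξ = 383.4/1 = 383.4 lbmol/h.
Outlet amounts (n = n₀ + ν ξ):
  A: 1010 − 1(383.4) = 626.6
  B: 661 − 1(383.4) = 277.6
  D: 0 + 1(383.4) = 383.4

383 lbmol/h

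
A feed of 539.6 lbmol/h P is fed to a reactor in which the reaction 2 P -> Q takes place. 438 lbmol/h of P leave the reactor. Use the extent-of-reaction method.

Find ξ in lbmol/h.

ξ = 50.8 lbmol/h

For P: n = n₀ − 2ξ → 438 = 539.6 − 2ξ, giving ξ = 50.8 lbmol/h.
Outlet amounts (n = n₀ + ν ξ):
  P: 539.6 − 2(50.8) = 438
  Q: 0 + 1(50.8) = 50.8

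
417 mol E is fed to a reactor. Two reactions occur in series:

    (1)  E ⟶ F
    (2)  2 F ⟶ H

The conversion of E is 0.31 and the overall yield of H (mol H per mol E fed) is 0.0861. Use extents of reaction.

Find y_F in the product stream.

0.151

Conversion of E: E consumed = 1ξ₁ = 0.31 × 417 → ξ₁ = 129.3 mol.
Yield of H: 1ξ₂ / 417 = 0.0861 → ξ₂ = 35.9 mol.
Outlet amounts (n = n₀ + Σ ν·ξ):
  E: 417 − 1(129.3) = 287.7
  F: 0 + 1(129.3) − 2(35.9) = 57.46
  H: 0 + 1(35.9) = 35.9
Total out = 381.1 mol; y_F = 57.46 / 381.1 = 0.1508.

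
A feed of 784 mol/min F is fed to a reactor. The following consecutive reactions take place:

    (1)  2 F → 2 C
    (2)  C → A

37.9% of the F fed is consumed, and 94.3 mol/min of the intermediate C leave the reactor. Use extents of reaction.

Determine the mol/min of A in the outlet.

Conversion of F: F consumed = 2ξ₁ = 0.379 × 784 → ξ₁ = 148.6 mol/min.
C balance: n_C = 0 + 2ξ₁ − 1ξ₂ = 94.3 → ξ₂ = (2·148.6 − 94.3)/1 = 202.8 mol/min.
Outlet amounts (n = n₀ + Σ ν·ξ):
  F: 784 − 2(148.6) = 486.9
  C: 0 + 2(148.6) − 1(202.8) = 94.3
  A: 0 + 1(202.8) = 202.8

203 mol/min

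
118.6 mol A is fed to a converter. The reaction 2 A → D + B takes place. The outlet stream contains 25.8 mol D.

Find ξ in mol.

ξ = 25.8 mol

For D: n = n₀ + 1ξ → 25.8 = 0 + 1ξ, giving ξ = 25.8 mol.
Outlet amounts (n = n₀ + ν ξ):
  A: 118.6 − 2(25.8) = 67
  D: 0 + 1(25.8) = 25.8
  B: 0 + 1(25.8) = 25.8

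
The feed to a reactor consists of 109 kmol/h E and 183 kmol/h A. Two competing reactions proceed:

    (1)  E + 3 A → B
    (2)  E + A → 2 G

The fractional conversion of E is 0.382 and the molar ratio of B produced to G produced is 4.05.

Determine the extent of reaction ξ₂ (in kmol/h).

Conversion of E: E consumed = 0.382 × 109 = 41.64 kmol/h = 1ξ₁ + 1ξ₂.
Selectivity: 1ξ₁ / (2ξ₂) = 4.05 → ξ₁ = 8.1 ξ₂.
Substitute: (1·8.1 + 1) ξ₂ = 41.64 → ξ₂ = 4.576 kmol/h, ξ₁ = 37.06 kmol/h.
Outlet amounts (n = n₀ + Σ ν·ξ):
  E: 109 − 1(37.06) − 1(4.576) = 67.36
  A: 183 − 3(37.06) − 1(4.576) = 67.24
  B: 0 + 1(37.06) = 37.06
  G: 0 + 2(4.576) = 9.151

ξ₂ = 4.58 kmol/h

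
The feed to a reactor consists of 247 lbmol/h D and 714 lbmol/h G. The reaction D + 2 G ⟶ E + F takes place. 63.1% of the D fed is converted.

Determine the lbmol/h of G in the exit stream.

402 lbmol/h

D reacted = 0.631 × 247 = 155.9 lbmol/h; ν_D = −1, so ξ = 155.9/1 = 155.9 lbmol/h.
Outlet amounts (n = n₀ + ν ξ):
  D: 247 − 1(155.9) = 91.14
  G: 714 − 2(155.9) = 402.3
  E: 0 + 1(155.9) = 155.9
  F: 0 + 1(155.9) = 155.9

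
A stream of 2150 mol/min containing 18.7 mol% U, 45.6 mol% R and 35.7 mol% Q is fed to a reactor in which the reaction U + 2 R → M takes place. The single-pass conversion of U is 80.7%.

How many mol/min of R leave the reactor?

331 mol/min

U reacted = 0.807 × 402.1 = 324.5 mol/min; ν_U = −1, so ξ = 324.5/1 = 324.5 mol/min.
Outlet amounts (n = n₀ + ν ξ):
  U: 402.1 − 1(324.5) = 77.6
  R: 980.4 − 2(324.5) = 331.5
  M: 0 + 1(324.5) = 324.5
  Q: 767.5 (inert)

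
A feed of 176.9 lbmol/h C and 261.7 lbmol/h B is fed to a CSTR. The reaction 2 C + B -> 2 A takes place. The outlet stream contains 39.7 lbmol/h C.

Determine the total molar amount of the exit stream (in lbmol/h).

370 lbmol/h

For C: n = n₀ − 2ξ → 39.7 = 176.9 − 2ξ, giving ξ = 68.6 lbmol/h.
Outlet amounts (n = n₀ + ν ξ):
  C: 176.9 − 2(68.6) = 39.7
  B: 261.7 − 1(68.6) = 193.1
  A: 0 + 2(68.6) = 137.2
Total out = 39.7 + 193.1 + 137.2 = 370 lbmol/h.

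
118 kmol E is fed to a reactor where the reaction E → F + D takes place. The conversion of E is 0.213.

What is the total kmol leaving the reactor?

E reacted = 0.213 × 118 = 25.13 kmol; ν_E = −1, so ξ = 25.13/1 = 25.13 kmol.
Outlet amounts (n = n₀ + ν ξ):
  E: 118 − 1(25.13) = 92.87
  F: 0 + 1(25.13) = 25.13
  D: 0 + 1(25.13) = 25.13
Total out = 92.87 + 25.13 + 25.13 = 143.1 kmol.

143 kmol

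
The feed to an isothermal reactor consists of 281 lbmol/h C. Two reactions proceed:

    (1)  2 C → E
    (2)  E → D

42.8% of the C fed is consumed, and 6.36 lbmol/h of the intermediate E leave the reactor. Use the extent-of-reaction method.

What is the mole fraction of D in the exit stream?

Conversion of C: C consumed = 2ξ₁ = 0.428 × 281 → ξ₁ = 60.13 lbmol/h.
E balance: n_E = 0 + 1ξ₁ − 1ξ₂ = 6.36 → ξ₂ = (1·60.13 − 6.36)/1 = 53.77 lbmol/h.
Outlet amounts (n = n₀ + Σ ν·ξ):
  C: 281 − 2(60.13) = 160.7
  E: 0 + 1(60.13) − 1(53.77) = 6.36
  D: 0 + 1(53.77) = 53.77
Total out = 220.9 lbmol/h; y_D = 53.77 / 220.9 = 0.2435.

0.243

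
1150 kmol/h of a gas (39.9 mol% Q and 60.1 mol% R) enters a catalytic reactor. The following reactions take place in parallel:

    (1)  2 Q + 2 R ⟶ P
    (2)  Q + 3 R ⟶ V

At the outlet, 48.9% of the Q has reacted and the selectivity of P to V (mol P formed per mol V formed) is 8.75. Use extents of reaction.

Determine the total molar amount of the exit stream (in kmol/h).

795 kmol/h

Conversion of Q: Q consumed = 0.489 × 458.9 = 224.4 kmol/h = 2ξ₁ + 1ξ₂.
Selectivity: 1ξ₁ / (1ξ₂) = 8.75 → ξ₁ = 8.75 ξ₂.
Substitute: (2·8.75 + 1) ξ₂ = 224.4 → ξ₂ = 12.13 kmol/h, ξ₁ = 106.1 kmol/h.
Outlet amounts (n = n₀ + Σ ν·ξ):
  Q: 458.9 − 2(106.1) − 1(12.13) = 234.5
  R: 691.1 − 2(106.1) − 3(12.13) = 442.5
  P: 0 + 1(106.1) = 106.1
  V: 0 + 1(12.13) = 12.13
Total out = 234.5 + 442.5 + 106.1 + 12.13 = 795.2 kmol/h.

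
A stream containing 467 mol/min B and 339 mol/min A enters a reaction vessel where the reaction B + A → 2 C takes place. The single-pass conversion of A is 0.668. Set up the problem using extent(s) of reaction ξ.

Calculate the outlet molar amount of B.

A reacted = 0.668 × 339 = 226.5 mol/min; ν_A = −1, so ξ = 226.5/1 = 226.5 mol/min.
Outlet amounts (n = n₀ + ν ξ):
  B: 467 − 1(226.5) = 240.5
  A: 339 − 1(226.5) = 112.5
  C: 0 + 2(226.5) = 452.9

241 mol/min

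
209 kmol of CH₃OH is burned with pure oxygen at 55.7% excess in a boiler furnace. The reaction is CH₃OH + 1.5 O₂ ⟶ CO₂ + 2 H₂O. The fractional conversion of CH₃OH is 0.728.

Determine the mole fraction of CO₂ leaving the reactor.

0.197

Stoichiometric O₂ = 1.5 × 209 = 313.5 kmol; O₂ fed = 313.5 × 1.557 = 488.1 kmol.
Fuel reacted = 0.728 × 209 → ξ = 152.2 kmol.
Outlet (n = n₀ + ν ξ):
  CH₃OH: 209 − 1(152.2) = 56.85
  O₂: 488.1 − 1.5(152.2) = 259.9
  CO₂: 0 + 1(152.2) = 152.2
  H₂O: 0 + 2(152.2) = 304.3
Total out = 773.2 kmol; y_CO₂ = 152.2 / 773.2 = 0.1968.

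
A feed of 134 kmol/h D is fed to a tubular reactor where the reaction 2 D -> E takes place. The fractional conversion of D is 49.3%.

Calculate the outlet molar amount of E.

33 kmol/h

D reacted = 0.493 × 134 = 66.06 kmol/h; ν_D = −2, so ξ = 66.06/2 = 33.03 kmol/h.
Outlet amounts (n = n₀ + ν ξ):
  D: 134 − 2(33.03) = 67.94
  E: 0 + 1(33.03) = 33.03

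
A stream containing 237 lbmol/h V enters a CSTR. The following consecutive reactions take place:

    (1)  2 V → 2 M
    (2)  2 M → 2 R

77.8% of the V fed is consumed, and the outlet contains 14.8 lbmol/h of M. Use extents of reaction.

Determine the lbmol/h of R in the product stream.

170 lbmol/h

Conversion of V: V consumed = 2ξ₁ = 0.778 × 237 → ξ₁ = 92.19 lbmol/h.
M balance: n_M = 0 + 2ξ₁ − 2ξ₂ = 14.8 → ξ₂ = (2·92.19 − 14.8)/2 = 84.79 lbmol/h.
Outlet amounts (n = n₀ + Σ ν·ξ):
  V: 237 − 2(92.19) = 52.61
  M: 0 + 2(92.19) − 2(84.79) = 14.8
  R: 0 + 2(84.79) = 169.6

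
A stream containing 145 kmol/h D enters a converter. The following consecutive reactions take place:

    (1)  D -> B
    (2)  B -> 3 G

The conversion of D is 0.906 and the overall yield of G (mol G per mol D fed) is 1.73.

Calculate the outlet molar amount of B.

47.8 kmol/h

Conversion of D: D consumed = 1ξ₁ = 0.906 × 145 → ξ₁ = 131.4 kmol/h.
Yield of G: 3ξ₂ / 145 = 1.73 → ξ₂ = 83.62 kmol/h.
Outlet amounts (n = n₀ + Σ ν·ξ):
  D: 145 − 1(131.4) = 13.63
  B: 0 + 1(131.4) − 1(83.62) = 47.75
  G: 0 + 3(83.62) = 250.8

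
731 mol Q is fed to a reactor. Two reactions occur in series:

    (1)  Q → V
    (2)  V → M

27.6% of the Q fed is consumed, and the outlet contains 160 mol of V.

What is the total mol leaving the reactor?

Conversion of Q: Q consumed = 1ξ₁ = 0.276 × 731 → ξ₁ = 201.8 mol.
V balance: n_V = 0 + 1ξ₁ − 1ξ₂ = 160 → ξ₂ = (1·201.8 − 160)/1 = 41.76 mol.
Outlet amounts (n = n₀ + Σ ν·ξ):
  Q: 731 − 1(201.8) = 529.2
  V: 0 + 1(201.8) − 1(41.76) = 160
  M: 0 + 1(41.76) = 41.76
Total out = 529.2 + 160 + 41.76 = 731 mol.

731 mol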